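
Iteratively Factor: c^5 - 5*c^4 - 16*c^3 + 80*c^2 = (c)*(c^4 - 5*c^3 - 16*c^2 + 80*c) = c*(c - 4)*(c^3 - c^2 - 20*c) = c*(c - 4)*(c + 4)*(c^2 - 5*c) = c*(c - 5)*(c - 4)*(c + 4)*(c)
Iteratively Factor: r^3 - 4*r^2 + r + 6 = (r - 2)*(r^2 - 2*r - 3) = (r - 3)*(r - 2)*(r + 1)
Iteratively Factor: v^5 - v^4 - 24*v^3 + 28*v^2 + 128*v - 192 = (v + 3)*(v^4 - 4*v^3 - 12*v^2 + 64*v - 64) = (v - 4)*(v + 3)*(v^3 - 12*v + 16) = (v - 4)*(v - 2)*(v + 3)*(v^2 + 2*v - 8) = (v - 4)*(v - 2)*(v + 3)*(v + 4)*(v - 2)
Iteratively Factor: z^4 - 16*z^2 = (z - 4)*(z^3 + 4*z^2) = (z - 4)*(z + 4)*(z^2) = z*(z - 4)*(z + 4)*(z)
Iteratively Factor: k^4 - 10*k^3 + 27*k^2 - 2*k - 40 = (k + 1)*(k^3 - 11*k^2 + 38*k - 40) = (k - 2)*(k + 1)*(k^2 - 9*k + 20) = (k - 5)*(k - 2)*(k + 1)*(k - 4)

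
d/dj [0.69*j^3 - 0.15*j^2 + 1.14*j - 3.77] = 2.07*j^2 - 0.3*j + 1.14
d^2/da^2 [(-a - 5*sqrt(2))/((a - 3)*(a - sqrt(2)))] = 2*((a - 3)^2*(a - sqrt(2)) - (a - 3)^2*(a + 5*sqrt(2)) + (a - 3)*(a - sqrt(2))^2 - (a - 3)*(a - sqrt(2))*(a + 5*sqrt(2)) - (a - sqrt(2))^2*(a + 5*sqrt(2)))/((a - 3)^3*(a - sqrt(2))^3)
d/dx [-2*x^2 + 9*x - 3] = 9 - 4*x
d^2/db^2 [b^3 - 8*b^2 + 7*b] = 6*b - 16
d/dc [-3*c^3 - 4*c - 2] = -9*c^2 - 4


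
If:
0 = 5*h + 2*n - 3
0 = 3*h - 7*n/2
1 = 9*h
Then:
No Solution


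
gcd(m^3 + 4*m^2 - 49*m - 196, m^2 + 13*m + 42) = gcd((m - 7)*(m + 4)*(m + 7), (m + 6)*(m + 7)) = m + 7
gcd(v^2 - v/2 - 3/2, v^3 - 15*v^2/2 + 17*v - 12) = v - 3/2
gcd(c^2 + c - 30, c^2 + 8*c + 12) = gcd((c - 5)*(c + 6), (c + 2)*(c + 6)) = c + 6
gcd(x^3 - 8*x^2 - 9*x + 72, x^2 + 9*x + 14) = 1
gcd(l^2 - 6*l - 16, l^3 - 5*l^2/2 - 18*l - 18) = l + 2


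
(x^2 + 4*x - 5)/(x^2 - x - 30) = (x - 1)/(x - 6)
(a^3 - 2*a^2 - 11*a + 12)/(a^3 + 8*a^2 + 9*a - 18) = (a - 4)/(a + 6)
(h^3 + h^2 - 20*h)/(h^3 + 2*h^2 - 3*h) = (h^2 + h - 20)/(h^2 + 2*h - 3)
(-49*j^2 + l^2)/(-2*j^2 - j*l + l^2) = (49*j^2 - l^2)/(2*j^2 + j*l - l^2)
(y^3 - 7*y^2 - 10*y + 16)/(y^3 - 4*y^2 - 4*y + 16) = (y^2 - 9*y + 8)/(y^2 - 6*y + 8)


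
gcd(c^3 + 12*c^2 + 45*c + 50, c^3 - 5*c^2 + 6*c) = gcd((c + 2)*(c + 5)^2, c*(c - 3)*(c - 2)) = 1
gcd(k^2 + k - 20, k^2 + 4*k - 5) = k + 5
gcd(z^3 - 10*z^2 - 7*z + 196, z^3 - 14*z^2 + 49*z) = z^2 - 14*z + 49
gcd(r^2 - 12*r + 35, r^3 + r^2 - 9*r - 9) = 1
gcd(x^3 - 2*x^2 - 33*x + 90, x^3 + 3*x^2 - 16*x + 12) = x + 6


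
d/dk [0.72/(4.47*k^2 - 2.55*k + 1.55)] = (1.836 - 6.4368*k)/(4.47*k^2 - 2.55*k + 1.55)^2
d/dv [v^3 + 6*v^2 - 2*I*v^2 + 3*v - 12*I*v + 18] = 3*v^2 + 4*v*(3 - I) + 3 - 12*I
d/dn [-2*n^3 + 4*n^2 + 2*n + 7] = -6*n^2 + 8*n + 2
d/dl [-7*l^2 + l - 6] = 1 - 14*l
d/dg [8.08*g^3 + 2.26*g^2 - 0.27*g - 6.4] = 24.24*g^2 + 4.52*g - 0.27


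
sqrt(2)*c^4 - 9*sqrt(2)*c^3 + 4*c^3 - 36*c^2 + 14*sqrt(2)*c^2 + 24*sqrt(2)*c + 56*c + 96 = (c - 6)*(c - 4)*(c + 2*sqrt(2))*(sqrt(2)*c + sqrt(2))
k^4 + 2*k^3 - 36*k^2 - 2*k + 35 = (k - 5)*(k - 1)*(k + 1)*(k + 7)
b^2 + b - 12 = (b - 3)*(b + 4)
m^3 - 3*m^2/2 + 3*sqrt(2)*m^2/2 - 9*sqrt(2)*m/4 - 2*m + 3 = (m - 3/2)*(m - sqrt(2)/2)*(m + 2*sqrt(2))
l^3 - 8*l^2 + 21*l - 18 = (l - 3)^2*(l - 2)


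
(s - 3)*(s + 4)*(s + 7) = s^3 + 8*s^2 - 5*s - 84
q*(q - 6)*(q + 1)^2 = q^4 - 4*q^3 - 11*q^2 - 6*q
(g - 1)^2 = g^2 - 2*g + 1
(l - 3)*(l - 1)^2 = l^3 - 5*l^2 + 7*l - 3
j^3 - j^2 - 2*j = j*(j - 2)*(j + 1)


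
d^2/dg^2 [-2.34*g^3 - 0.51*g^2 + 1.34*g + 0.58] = -14.04*g - 1.02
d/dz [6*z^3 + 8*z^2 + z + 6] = 18*z^2 + 16*z + 1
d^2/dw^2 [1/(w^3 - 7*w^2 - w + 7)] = 2*((7 - 3*w)*(w^3 - 7*w^2 - w + 7) + (-3*w^2 + 14*w + 1)^2)/(w^3 - 7*w^2 - w + 7)^3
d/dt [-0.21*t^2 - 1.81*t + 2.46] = -0.42*t - 1.81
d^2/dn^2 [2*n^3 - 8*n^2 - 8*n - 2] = 12*n - 16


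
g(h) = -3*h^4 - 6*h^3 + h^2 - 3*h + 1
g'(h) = -12*h^3 - 18*h^2 + 2*h - 3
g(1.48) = -35.09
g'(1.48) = -78.37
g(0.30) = 0.00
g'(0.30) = -4.34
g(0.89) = -6.99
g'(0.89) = -23.94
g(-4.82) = -908.66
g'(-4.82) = 912.94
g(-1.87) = 12.66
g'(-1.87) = 8.79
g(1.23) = -19.21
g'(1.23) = -50.10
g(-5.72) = -2037.71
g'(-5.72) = 1642.42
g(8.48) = -19124.65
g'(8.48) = -8598.03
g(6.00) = -5165.00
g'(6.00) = -3231.00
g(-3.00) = -62.00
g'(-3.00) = 153.00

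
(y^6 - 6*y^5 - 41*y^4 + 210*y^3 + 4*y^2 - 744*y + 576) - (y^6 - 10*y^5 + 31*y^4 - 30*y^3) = 4*y^5 - 72*y^4 + 240*y^3 + 4*y^2 - 744*y + 576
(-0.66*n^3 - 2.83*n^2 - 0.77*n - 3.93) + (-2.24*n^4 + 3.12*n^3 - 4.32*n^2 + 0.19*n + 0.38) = -2.24*n^4 + 2.46*n^3 - 7.15*n^2 - 0.58*n - 3.55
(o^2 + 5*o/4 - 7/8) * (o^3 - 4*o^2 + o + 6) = o^5 - 11*o^4/4 - 39*o^3/8 + 43*o^2/4 + 53*o/8 - 21/4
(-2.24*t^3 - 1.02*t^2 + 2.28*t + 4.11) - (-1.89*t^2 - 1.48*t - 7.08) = -2.24*t^3 + 0.87*t^2 + 3.76*t + 11.19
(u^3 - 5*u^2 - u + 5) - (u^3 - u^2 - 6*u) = -4*u^2 + 5*u + 5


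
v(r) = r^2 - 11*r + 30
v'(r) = 2*r - 11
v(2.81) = 6.99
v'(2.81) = -5.38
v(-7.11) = 158.76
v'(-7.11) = -25.22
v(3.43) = 4.03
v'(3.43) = -4.14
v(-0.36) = 34.09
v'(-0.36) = -11.72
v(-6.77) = 150.30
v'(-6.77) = -24.54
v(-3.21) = 75.61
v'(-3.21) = -17.42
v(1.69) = 14.27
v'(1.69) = -7.62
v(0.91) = 20.82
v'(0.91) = -9.18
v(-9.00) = 210.00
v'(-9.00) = -29.00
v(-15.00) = 420.00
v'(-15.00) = -41.00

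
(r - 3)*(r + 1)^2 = r^3 - r^2 - 5*r - 3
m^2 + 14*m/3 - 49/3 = (m - 7/3)*(m + 7)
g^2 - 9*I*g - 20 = (g - 5*I)*(g - 4*I)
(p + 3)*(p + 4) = p^2 + 7*p + 12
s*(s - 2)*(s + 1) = s^3 - s^2 - 2*s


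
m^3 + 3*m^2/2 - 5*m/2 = m*(m - 1)*(m + 5/2)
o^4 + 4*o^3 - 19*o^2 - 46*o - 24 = (o - 4)*(o + 1)^2*(o + 6)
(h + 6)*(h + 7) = h^2 + 13*h + 42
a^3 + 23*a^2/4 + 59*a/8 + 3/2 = (a + 1/4)*(a + 3/2)*(a + 4)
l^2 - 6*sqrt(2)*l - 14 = (l - 7*sqrt(2))*(l + sqrt(2))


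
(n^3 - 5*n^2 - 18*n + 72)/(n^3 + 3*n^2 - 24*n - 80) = (n^2 - 9*n + 18)/(n^2 - n - 20)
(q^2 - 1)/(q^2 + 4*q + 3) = (q - 1)/(q + 3)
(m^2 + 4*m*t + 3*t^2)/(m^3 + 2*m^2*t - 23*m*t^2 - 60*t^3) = (-m - t)/(-m^2 + m*t + 20*t^2)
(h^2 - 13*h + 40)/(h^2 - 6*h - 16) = (h - 5)/(h + 2)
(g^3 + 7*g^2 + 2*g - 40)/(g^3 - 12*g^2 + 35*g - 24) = (g^3 + 7*g^2 + 2*g - 40)/(g^3 - 12*g^2 + 35*g - 24)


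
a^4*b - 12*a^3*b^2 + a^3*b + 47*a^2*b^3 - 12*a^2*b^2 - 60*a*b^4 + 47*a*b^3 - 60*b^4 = (a - 5*b)*(a - 4*b)*(a - 3*b)*(a*b + b)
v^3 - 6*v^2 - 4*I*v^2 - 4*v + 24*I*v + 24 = (v - 6)*(v - 2*I)^2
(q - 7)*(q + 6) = q^2 - q - 42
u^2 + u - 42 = (u - 6)*(u + 7)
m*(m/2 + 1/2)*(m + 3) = m^3/2 + 2*m^2 + 3*m/2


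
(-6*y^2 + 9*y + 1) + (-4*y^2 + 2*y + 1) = -10*y^2 + 11*y + 2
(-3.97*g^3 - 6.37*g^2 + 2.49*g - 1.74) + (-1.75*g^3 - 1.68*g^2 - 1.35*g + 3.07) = -5.72*g^3 - 8.05*g^2 + 1.14*g + 1.33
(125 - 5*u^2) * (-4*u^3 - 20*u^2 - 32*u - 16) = 20*u^5 + 100*u^4 - 340*u^3 - 2420*u^2 - 4000*u - 2000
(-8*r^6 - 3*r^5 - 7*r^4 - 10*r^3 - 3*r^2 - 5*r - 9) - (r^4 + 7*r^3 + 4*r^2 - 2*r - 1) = -8*r^6 - 3*r^5 - 8*r^4 - 17*r^3 - 7*r^2 - 3*r - 8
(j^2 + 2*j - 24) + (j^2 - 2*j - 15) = 2*j^2 - 39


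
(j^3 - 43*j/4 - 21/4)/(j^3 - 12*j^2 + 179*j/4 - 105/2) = (2*j^2 + 7*j + 3)/(2*j^2 - 17*j + 30)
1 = 1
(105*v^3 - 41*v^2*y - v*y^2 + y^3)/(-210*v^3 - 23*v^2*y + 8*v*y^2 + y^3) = (-3*v + y)/(6*v + y)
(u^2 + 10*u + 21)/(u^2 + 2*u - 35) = (u + 3)/(u - 5)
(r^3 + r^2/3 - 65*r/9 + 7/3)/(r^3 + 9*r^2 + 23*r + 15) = (9*r^2 - 24*r + 7)/(9*(r^2 + 6*r + 5))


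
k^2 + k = k*(k + 1)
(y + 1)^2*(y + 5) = y^3 + 7*y^2 + 11*y + 5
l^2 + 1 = (l - I)*(l + I)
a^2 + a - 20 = (a - 4)*(a + 5)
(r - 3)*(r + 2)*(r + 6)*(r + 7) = r^4 + 12*r^3 + 23*r^2 - 120*r - 252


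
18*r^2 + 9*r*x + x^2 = (3*r + x)*(6*r + x)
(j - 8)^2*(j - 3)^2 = j^4 - 22*j^3 + 169*j^2 - 528*j + 576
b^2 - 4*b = b*(b - 4)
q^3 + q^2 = q^2*(q + 1)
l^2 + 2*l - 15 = (l - 3)*(l + 5)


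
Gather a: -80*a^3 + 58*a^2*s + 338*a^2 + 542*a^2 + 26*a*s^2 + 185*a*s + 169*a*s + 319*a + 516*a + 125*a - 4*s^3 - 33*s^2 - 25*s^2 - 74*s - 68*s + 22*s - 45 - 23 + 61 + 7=-80*a^3 + a^2*(58*s + 880) + a*(26*s^2 + 354*s + 960) - 4*s^3 - 58*s^2 - 120*s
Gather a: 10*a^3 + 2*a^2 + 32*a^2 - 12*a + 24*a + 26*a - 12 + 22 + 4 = 10*a^3 + 34*a^2 + 38*a + 14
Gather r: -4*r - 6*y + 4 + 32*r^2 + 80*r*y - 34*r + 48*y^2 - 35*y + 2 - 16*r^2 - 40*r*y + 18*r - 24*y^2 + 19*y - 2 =16*r^2 + r*(40*y - 20) + 24*y^2 - 22*y + 4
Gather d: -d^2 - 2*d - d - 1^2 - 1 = -d^2 - 3*d - 2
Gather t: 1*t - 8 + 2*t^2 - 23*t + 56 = 2*t^2 - 22*t + 48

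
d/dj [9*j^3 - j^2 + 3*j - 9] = 27*j^2 - 2*j + 3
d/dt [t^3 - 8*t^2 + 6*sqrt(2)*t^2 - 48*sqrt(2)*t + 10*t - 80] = 3*t^2 - 16*t + 12*sqrt(2)*t - 48*sqrt(2) + 10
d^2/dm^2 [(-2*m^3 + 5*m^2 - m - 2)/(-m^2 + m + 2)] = 4/(m^3 + 3*m^2 + 3*m + 1)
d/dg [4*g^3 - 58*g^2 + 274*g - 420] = 12*g^2 - 116*g + 274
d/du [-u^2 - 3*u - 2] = -2*u - 3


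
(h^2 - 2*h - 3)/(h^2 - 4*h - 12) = (-h^2 + 2*h + 3)/(-h^2 + 4*h + 12)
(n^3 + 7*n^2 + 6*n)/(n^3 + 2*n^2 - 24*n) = (n + 1)/(n - 4)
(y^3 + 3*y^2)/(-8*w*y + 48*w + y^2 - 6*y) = y^2*(y + 3)/(-8*w*y + 48*w + y^2 - 6*y)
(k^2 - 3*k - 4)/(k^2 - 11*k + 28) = (k + 1)/(k - 7)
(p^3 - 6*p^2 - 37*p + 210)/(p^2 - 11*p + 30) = (p^2 - p - 42)/(p - 6)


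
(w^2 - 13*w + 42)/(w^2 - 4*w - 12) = (w - 7)/(w + 2)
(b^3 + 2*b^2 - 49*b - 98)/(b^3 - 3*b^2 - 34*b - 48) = (b^2 - 49)/(b^2 - 5*b - 24)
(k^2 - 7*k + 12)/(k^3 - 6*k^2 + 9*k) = (k - 4)/(k*(k - 3))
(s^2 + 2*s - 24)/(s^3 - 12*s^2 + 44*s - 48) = (s + 6)/(s^2 - 8*s + 12)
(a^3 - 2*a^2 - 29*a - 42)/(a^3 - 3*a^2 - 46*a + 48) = (a^3 - 2*a^2 - 29*a - 42)/(a^3 - 3*a^2 - 46*a + 48)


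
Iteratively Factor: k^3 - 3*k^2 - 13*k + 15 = (k - 5)*(k^2 + 2*k - 3) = (k - 5)*(k - 1)*(k + 3)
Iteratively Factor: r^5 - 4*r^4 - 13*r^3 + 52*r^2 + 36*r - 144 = (r + 3)*(r^4 - 7*r^3 + 8*r^2 + 28*r - 48) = (r - 3)*(r + 3)*(r^3 - 4*r^2 - 4*r + 16) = (r - 3)*(r - 2)*(r + 3)*(r^2 - 2*r - 8) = (r - 3)*(r - 2)*(r + 2)*(r + 3)*(r - 4)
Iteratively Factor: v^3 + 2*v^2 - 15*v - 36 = (v + 3)*(v^2 - v - 12) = (v - 4)*(v + 3)*(v + 3)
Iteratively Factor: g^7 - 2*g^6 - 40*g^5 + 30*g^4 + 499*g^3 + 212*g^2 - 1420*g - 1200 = (g + 4)*(g^6 - 6*g^5 - 16*g^4 + 94*g^3 + 123*g^2 - 280*g - 300) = (g + 1)*(g + 4)*(g^5 - 7*g^4 - 9*g^3 + 103*g^2 + 20*g - 300) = (g + 1)*(g + 2)*(g + 4)*(g^4 - 9*g^3 + 9*g^2 + 85*g - 150) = (g - 2)*(g + 1)*(g + 2)*(g + 4)*(g^3 - 7*g^2 - 5*g + 75) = (g - 5)*(g - 2)*(g + 1)*(g + 2)*(g + 4)*(g^2 - 2*g - 15) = (g - 5)*(g - 2)*(g + 1)*(g + 2)*(g + 3)*(g + 4)*(g - 5)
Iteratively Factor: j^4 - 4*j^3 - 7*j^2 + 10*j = (j + 2)*(j^3 - 6*j^2 + 5*j) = (j - 5)*(j + 2)*(j^2 - j) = (j - 5)*(j - 1)*(j + 2)*(j)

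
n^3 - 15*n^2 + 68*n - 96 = (n - 8)*(n - 4)*(n - 3)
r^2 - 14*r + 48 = (r - 8)*(r - 6)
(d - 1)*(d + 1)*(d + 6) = d^3 + 6*d^2 - d - 6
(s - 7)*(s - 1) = s^2 - 8*s + 7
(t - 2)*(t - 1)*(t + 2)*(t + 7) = t^4 + 6*t^3 - 11*t^2 - 24*t + 28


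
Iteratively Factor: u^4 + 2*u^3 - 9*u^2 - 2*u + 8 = (u + 4)*(u^3 - 2*u^2 - u + 2) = (u + 1)*(u + 4)*(u^2 - 3*u + 2) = (u - 1)*(u + 1)*(u + 4)*(u - 2)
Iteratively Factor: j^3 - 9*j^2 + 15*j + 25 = (j + 1)*(j^2 - 10*j + 25) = (j - 5)*(j + 1)*(j - 5)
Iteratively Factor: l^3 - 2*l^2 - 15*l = (l)*(l^2 - 2*l - 15) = l*(l - 5)*(l + 3)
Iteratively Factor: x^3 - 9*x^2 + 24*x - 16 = (x - 1)*(x^2 - 8*x + 16) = (x - 4)*(x - 1)*(x - 4)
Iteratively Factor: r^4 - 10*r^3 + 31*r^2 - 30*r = (r - 2)*(r^3 - 8*r^2 + 15*r) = r*(r - 2)*(r^2 - 8*r + 15) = r*(r - 5)*(r - 2)*(r - 3)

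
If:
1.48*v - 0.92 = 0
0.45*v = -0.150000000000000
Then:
No Solution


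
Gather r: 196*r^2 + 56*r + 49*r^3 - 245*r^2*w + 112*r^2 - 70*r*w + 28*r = 49*r^3 + r^2*(308 - 245*w) + r*(84 - 70*w)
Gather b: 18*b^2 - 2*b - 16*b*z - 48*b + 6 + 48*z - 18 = 18*b^2 + b*(-16*z - 50) + 48*z - 12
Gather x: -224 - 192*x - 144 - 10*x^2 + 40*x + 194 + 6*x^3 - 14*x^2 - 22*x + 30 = 6*x^3 - 24*x^2 - 174*x - 144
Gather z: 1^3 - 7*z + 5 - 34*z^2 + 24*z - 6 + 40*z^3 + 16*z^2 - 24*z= 40*z^3 - 18*z^2 - 7*z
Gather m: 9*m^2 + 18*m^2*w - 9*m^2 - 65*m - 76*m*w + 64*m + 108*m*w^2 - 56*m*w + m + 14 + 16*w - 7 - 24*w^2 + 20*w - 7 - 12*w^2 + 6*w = 18*m^2*w + m*(108*w^2 - 132*w) - 36*w^2 + 42*w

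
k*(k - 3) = k^2 - 3*k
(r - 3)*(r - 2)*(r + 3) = r^3 - 2*r^2 - 9*r + 18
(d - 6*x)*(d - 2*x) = d^2 - 8*d*x + 12*x^2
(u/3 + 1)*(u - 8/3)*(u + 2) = u^3/3 + 7*u^2/9 - 22*u/9 - 16/3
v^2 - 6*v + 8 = (v - 4)*(v - 2)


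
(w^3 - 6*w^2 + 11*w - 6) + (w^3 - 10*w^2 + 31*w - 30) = 2*w^3 - 16*w^2 + 42*w - 36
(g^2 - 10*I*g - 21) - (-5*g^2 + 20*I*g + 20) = 6*g^2 - 30*I*g - 41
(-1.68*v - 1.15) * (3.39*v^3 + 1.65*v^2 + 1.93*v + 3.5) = -5.6952*v^4 - 6.6705*v^3 - 5.1399*v^2 - 8.0995*v - 4.025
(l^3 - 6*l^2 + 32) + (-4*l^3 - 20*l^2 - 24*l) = -3*l^3 - 26*l^2 - 24*l + 32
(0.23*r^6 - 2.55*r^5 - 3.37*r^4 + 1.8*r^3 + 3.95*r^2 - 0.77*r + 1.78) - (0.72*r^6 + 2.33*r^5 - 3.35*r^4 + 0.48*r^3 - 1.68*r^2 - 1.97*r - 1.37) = -0.49*r^6 - 4.88*r^5 - 0.02*r^4 + 1.32*r^3 + 5.63*r^2 + 1.2*r + 3.15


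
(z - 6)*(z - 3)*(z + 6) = z^3 - 3*z^2 - 36*z + 108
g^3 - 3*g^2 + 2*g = g*(g - 2)*(g - 1)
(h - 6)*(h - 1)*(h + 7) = h^3 - 43*h + 42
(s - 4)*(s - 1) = s^2 - 5*s + 4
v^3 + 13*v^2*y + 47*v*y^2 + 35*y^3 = (v + y)*(v + 5*y)*(v + 7*y)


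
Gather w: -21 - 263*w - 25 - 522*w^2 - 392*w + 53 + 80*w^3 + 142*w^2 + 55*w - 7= 80*w^3 - 380*w^2 - 600*w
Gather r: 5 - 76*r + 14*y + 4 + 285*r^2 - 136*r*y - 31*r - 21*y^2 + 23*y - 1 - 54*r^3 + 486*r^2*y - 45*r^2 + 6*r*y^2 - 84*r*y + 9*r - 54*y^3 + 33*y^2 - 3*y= -54*r^3 + r^2*(486*y + 240) + r*(6*y^2 - 220*y - 98) - 54*y^3 + 12*y^2 + 34*y + 8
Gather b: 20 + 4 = 24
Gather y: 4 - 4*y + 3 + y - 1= 6 - 3*y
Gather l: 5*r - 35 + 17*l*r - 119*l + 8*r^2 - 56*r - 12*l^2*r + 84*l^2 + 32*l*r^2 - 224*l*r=l^2*(84 - 12*r) + l*(32*r^2 - 207*r - 119) + 8*r^2 - 51*r - 35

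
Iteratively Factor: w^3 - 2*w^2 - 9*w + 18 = (w - 3)*(w^2 + w - 6) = (w - 3)*(w - 2)*(w + 3)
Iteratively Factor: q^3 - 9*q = (q + 3)*(q^2 - 3*q) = (q - 3)*(q + 3)*(q)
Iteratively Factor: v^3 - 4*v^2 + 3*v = (v - 3)*(v^2 - v) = v*(v - 3)*(v - 1)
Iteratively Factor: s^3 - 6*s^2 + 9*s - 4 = (s - 1)*(s^2 - 5*s + 4) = (s - 1)^2*(s - 4)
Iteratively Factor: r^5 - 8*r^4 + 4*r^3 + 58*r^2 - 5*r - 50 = (r - 5)*(r^4 - 3*r^3 - 11*r^2 + 3*r + 10) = (r - 5)^2*(r^3 + 2*r^2 - r - 2) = (r - 5)^2*(r + 1)*(r^2 + r - 2) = (r - 5)^2*(r + 1)*(r + 2)*(r - 1)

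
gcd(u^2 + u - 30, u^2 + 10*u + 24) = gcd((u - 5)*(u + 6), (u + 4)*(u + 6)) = u + 6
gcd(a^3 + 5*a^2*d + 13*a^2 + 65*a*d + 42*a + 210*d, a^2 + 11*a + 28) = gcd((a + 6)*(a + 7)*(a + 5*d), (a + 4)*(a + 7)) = a + 7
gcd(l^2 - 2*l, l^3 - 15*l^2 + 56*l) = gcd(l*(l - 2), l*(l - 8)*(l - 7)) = l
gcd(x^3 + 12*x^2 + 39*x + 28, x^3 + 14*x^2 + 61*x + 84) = x^2 + 11*x + 28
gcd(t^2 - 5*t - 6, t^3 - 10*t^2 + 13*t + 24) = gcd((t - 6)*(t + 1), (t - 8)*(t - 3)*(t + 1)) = t + 1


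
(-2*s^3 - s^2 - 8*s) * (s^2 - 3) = -2*s^5 - s^4 - 2*s^3 + 3*s^2 + 24*s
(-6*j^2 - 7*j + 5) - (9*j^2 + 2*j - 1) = -15*j^2 - 9*j + 6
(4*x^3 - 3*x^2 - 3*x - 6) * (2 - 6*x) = -24*x^4 + 26*x^3 + 12*x^2 + 30*x - 12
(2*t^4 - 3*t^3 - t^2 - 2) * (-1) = -2*t^4 + 3*t^3 + t^2 + 2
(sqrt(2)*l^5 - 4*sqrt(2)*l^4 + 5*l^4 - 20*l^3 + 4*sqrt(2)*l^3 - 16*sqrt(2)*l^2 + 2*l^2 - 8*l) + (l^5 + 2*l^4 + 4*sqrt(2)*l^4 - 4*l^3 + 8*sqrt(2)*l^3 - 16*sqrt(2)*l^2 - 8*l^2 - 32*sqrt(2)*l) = l^5 + sqrt(2)*l^5 + 7*l^4 - 24*l^3 + 12*sqrt(2)*l^3 - 32*sqrt(2)*l^2 - 6*l^2 - 32*sqrt(2)*l - 8*l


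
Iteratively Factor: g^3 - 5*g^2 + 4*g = (g - 4)*(g^2 - g) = (g - 4)*(g - 1)*(g)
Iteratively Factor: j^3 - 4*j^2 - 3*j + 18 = (j + 2)*(j^2 - 6*j + 9) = (j - 3)*(j + 2)*(j - 3)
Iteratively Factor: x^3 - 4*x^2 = (x)*(x^2 - 4*x) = x^2*(x - 4)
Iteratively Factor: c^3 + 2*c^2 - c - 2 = (c + 1)*(c^2 + c - 2) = (c + 1)*(c + 2)*(c - 1)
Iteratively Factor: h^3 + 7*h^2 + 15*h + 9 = (h + 1)*(h^2 + 6*h + 9) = (h + 1)*(h + 3)*(h + 3)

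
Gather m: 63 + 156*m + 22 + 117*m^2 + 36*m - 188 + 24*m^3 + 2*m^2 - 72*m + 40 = 24*m^3 + 119*m^2 + 120*m - 63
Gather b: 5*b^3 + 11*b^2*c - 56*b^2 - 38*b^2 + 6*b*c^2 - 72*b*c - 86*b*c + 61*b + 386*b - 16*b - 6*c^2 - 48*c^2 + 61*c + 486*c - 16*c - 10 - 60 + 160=5*b^3 + b^2*(11*c - 94) + b*(6*c^2 - 158*c + 431) - 54*c^2 + 531*c + 90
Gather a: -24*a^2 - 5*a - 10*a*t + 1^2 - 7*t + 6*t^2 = -24*a^2 + a*(-10*t - 5) + 6*t^2 - 7*t + 1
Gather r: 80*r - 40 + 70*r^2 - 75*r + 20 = 70*r^2 + 5*r - 20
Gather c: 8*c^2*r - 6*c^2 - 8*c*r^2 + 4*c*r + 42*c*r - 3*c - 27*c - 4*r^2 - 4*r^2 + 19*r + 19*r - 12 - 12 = c^2*(8*r - 6) + c*(-8*r^2 + 46*r - 30) - 8*r^2 + 38*r - 24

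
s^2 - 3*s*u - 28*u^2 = (s - 7*u)*(s + 4*u)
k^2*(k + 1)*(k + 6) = k^4 + 7*k^3 + 6*k^2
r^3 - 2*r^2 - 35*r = r*(r - 7)*(r + 5)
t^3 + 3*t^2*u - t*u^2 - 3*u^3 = (t - u)*(t + u)*(t + 3*u)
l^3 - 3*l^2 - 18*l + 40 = (l - 5)*(l - 2)*(l + 4)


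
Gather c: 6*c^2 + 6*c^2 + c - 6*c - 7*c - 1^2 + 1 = 12*c^2 - 12*c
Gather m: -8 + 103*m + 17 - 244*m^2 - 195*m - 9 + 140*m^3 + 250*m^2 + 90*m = 140*m^3 + 6*m^2 - 2*m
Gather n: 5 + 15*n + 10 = 15*n + 15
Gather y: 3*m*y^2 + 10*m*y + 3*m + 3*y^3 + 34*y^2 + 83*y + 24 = 3*m + 3*y^3 + y^2*(3*m + 34) + y*(10*m + 83) + 24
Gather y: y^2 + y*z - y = y^2 + y*(z - 1)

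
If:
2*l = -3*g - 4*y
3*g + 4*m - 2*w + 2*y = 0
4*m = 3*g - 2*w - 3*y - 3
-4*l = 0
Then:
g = -4*y/3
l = 0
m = -5*y/8 - 3/8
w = -9*y/4 - 3/4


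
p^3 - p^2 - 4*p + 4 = (p - 2)*(p - 1)*(p + 2)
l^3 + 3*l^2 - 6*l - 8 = (l - 2)*(l + 1)*(l + 4)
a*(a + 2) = a^2 + 2*a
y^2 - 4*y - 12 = (y - 6)*(y + 2)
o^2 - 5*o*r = o*(o - 5*r)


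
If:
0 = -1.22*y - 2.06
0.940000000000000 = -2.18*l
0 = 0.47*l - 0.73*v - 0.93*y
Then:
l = -0.43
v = 1.87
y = -1.69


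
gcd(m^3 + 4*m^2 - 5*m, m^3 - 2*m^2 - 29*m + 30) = m^2 + 4*m - 5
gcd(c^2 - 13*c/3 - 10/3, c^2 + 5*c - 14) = 1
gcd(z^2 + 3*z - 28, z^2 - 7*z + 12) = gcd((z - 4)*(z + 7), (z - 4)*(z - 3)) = z - 4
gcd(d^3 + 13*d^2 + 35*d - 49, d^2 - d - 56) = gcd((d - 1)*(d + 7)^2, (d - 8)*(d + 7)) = d + 7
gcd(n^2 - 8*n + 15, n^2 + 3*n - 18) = n - 3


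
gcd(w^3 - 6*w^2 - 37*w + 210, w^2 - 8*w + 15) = w - 5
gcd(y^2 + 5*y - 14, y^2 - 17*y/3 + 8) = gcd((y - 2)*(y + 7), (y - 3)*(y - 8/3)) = 1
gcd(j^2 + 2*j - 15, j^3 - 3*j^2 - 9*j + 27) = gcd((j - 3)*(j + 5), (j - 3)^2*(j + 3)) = j - 3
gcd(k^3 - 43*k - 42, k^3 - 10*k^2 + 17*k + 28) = k^2 - 6*k - 7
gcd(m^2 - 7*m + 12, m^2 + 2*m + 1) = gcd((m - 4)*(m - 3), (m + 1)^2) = 1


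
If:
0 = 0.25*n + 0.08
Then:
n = -0.32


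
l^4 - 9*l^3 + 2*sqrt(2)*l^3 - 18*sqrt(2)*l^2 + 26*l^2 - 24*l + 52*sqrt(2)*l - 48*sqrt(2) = (l - 4)*(l - 3)*(l - 2)*(l + 2*sqrt(2))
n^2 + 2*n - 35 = (n - 5)*(n + 7)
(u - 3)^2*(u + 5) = u^3 - u^2 - 21*u + 45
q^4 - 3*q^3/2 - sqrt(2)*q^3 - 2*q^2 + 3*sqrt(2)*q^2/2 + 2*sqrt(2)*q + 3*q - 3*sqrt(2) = (q - 3/2)*(q - sqrt(2))^2*(q + sqrt(2))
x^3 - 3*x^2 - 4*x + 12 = (x - 3)*(x - 2)*(x + 2)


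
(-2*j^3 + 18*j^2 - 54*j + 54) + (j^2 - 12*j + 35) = -2*j^3 + 19*j^2 - 66*j + 89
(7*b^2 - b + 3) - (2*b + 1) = 7*b^2 - 3*b + 2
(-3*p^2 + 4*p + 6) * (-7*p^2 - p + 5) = 21*p^4 - 25*p^3 - 61*p^2 + 14*p + 30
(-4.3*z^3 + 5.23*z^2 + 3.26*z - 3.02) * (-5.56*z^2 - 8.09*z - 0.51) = 23.908*z^5 + 5.7082*z^4 - 58.2433*z^3 - 12.2495*z^2 + 22.7692*z + 1.5402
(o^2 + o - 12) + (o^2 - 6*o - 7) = 2*o^2 - 5*o - 19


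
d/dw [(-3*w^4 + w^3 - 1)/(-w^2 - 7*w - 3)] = (3*w^2*(4*w - 1)*(w^2 + 7*w + 3) - (2*w + 7)*(3*w^4 - w^3 + 1))/(w^2 + 7*w + 3)^2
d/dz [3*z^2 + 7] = 6*z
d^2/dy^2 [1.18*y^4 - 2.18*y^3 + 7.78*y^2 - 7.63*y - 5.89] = 14.16*y^2 - 13.08*y + 15.56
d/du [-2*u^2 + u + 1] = 1 - 4*u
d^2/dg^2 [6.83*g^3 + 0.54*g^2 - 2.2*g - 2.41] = 40.98*g + 1.08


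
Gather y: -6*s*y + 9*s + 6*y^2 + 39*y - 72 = 9*s + 6*y^2 + y*(39 - 6*s) - 72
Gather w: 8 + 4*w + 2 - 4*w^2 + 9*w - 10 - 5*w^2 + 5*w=-9*w^2 + 18*w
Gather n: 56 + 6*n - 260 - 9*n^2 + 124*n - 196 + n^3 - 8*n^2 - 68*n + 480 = n^3 - 17*n^2 + 62*n + 80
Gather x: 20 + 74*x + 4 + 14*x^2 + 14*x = 14*x^2 + 88*x + 24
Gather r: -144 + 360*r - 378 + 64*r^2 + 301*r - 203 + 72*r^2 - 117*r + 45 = 136*r^2 + 544*r - 680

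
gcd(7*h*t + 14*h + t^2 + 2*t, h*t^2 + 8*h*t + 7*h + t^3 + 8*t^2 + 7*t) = 1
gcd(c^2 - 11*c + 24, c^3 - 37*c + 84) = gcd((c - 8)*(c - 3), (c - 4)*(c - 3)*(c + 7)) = c - 3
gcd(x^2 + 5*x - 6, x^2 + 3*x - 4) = x - 1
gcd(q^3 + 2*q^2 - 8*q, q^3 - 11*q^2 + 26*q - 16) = q - 2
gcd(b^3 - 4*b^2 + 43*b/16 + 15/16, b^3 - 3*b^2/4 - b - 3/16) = b + 1/4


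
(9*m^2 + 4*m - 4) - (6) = 9*m^2 + 4*m - 10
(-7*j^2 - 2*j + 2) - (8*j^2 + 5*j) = -15*j^2 - 7*j + 2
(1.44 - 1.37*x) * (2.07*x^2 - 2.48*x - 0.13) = -2.8359*x^3 + 6.3784*x^2 - 3.3931*x - 0.1872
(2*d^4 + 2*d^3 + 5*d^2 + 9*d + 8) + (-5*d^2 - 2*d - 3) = 2*d^4 + 2*d^3 + 7*d + 5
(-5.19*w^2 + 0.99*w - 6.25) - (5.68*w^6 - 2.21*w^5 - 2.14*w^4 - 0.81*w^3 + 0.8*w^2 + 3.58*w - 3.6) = -5.68*w^6 + 2.21*w^5 + 2.14*w^4 + 0.81*w^3 - 5.99*w^2 - 2.59*w - 2.65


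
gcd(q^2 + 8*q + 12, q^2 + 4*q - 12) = q + 6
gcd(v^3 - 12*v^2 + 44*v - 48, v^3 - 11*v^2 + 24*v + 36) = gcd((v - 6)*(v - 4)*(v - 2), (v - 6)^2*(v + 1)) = v - 6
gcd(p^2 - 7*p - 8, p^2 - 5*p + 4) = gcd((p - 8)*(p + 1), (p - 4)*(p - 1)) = 1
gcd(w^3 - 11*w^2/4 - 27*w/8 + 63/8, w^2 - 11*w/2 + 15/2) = w - 3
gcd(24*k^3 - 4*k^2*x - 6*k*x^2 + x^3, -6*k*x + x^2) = -6*k + x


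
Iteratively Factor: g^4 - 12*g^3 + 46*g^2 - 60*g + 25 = (g - 1)*(g^3 - 11*g^2 + 35*g - 25) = (g - 1)^2*(g^2 - 10*g + 25) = (g - 5)*(g - 1)^2*(g - 5)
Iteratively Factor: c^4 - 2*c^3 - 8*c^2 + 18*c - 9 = (c - 1)*(c^3 - c^2 - 9*c + 9) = (c - 1)*(c + 3)*(c^2 - 4*c + 3) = (c - 1)^2*(c + 3)*(c - 3)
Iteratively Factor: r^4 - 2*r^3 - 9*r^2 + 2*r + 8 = (r - 1)*(r^3 - r^2 - 10*r - 8) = (r - 1)*(r + 2)*(r^2 - 3*r - 4) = (r - 1)*(r + 1)*(r + 2)*(r - 4)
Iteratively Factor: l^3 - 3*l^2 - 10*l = (l)*(l^2 - 3*l - 10) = l*(l - 5)*(l + 2)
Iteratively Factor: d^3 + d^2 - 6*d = (d - 2)*(d^2 + 3*d) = (d - 2)*(d + 3)*(d)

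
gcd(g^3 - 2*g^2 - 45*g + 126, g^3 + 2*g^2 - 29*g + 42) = g^2 + 4*g - 21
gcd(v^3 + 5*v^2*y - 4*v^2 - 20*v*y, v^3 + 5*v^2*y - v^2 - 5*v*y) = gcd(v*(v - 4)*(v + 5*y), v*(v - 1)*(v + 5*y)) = v^2 + 5*v*y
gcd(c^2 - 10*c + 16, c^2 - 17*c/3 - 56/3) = c - 8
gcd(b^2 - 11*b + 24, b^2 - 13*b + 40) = b - 8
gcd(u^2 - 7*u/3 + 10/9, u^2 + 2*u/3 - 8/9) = u - 2/3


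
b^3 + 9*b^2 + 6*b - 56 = (b - 2)*(b + 4)*(b + 7)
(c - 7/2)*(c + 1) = c^2 - 5*c/2 - 7/2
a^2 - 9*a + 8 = (a - 8)*(a - 1)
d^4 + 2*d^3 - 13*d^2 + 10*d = d*(d - 2)*(d - 1)*(d + 5)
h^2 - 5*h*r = h*(h - 5*r)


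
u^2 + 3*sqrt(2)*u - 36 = (u - 3*sqrt(2))*(u + 6*sqrt(2))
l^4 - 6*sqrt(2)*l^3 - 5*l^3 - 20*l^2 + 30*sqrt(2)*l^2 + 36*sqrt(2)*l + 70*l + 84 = (l - 6)*(l + 1)*(l - 7*sqrt(2))*(l + sqrt(2))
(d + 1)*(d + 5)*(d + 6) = d^3 + 12*d^2 + 41*d + 30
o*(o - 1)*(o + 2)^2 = o^4 + 3*o^3 - 4*o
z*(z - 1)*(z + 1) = z^3 - z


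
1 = 1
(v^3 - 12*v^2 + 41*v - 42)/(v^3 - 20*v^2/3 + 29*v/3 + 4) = 3*(v^2 - 9*v + 14)/(3*v^2 - 11*v - 4)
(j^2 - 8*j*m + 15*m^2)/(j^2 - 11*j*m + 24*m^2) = (j - 5*m)/(j - 8*m)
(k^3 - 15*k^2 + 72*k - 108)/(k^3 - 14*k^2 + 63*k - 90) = (k - 6)/(k - 5)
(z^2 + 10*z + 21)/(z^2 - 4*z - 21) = (z + 7)/(z - 7)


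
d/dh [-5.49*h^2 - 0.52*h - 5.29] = -10.98*h - 0.52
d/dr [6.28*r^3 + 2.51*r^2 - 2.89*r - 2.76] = 18.84*r^2 + 5.02*r - 2.89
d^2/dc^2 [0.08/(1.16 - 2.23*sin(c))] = (0.397832*sin(c)^2 + 0.206944*sin(c) - 0.795664)/(2.23*sin(c) - 1.16)^3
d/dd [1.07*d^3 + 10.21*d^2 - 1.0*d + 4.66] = 3.21*d^2 + 20.42*d - 1.0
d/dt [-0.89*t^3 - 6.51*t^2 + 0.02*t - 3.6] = -2.67*t^2 - 13.02*t + 0.02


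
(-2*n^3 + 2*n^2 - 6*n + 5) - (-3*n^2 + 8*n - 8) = -2*n^3 + 5*n^2 - 14*n + 13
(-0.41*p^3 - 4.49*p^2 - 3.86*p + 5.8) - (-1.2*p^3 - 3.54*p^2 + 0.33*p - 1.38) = 0.79*p^3 - 0.95*p^2 - 4.19*p + 7.18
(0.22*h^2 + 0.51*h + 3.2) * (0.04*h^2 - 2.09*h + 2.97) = 0.0088*h^4 - 0.4394*h^3 - 0.2845*h^2 - 5.1733*h + 9.504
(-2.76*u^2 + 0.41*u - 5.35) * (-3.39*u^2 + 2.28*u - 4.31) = 9.3564*u^4 - 7.6827*u^3 + 30.9669*u^2 - 13.9651*u + 23.0585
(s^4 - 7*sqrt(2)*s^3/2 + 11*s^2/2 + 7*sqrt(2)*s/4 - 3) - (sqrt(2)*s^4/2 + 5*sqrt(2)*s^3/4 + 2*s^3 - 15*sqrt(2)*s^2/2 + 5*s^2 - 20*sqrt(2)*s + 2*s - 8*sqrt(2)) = -sqrt(2)*s^4/2 + s^4 - 19*sqrt(2)*s^3/4 - 2*s^3 + s^2/2 + 15*sqrt(2)*s^2/2 - 2*s + 87*sqrt(2)*s/4 - 3 + 8*sqrt(2)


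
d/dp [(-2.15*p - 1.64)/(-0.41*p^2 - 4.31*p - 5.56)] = (-0.8815*p^2 - 1.3448*p + 4.8856)/(0.1681*p^4 + 3.5342*p^3 + 23.1353*p^2 + 47.9272*p + 30.9136)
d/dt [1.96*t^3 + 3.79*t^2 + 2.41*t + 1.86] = 5.88*t^2 + 7.58*t + 2.41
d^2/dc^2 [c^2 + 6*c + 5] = 2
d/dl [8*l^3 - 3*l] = 24*l^2 - 3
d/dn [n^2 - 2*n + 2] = 2*n - 2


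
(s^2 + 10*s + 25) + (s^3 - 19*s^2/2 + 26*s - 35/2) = s^3 - 17*s^2/2 + 36*s + 15/2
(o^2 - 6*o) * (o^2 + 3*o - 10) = o^4 - 3*o^3 - 28*o^2 + 60*o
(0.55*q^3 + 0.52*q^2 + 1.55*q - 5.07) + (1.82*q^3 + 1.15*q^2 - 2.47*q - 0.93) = 2.37*q^3 + 1.67*q^2 - 0.92*q - 6.0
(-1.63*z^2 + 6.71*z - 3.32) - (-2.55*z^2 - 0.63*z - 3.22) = 0.92*z^2 + 7.34*z - 0.0999999999999996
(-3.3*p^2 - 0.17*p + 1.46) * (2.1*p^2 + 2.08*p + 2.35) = -6.93*p^4 - 7.221*p^3 - 5.0426*p^2 + 2.6373*p + 3.431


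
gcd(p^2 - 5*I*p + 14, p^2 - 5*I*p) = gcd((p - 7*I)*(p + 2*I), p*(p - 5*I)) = 1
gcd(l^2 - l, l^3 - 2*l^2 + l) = l^2 - l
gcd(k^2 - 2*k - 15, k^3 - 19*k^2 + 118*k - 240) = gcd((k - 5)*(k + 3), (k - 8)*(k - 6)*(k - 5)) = k - 5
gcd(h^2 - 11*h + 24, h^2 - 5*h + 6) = h - 3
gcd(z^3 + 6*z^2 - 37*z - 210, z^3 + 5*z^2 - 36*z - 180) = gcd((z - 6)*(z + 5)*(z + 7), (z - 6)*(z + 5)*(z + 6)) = z^2 - z - 30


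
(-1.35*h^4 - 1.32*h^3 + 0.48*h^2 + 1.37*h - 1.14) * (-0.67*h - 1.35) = 0.9045*h^5 + 2.7069*h^4 + 1.4604*h^3 - 1.5659*h^2 - 1.0857*h + 1.539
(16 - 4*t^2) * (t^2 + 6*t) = -4*t^4 - 24*t^3 + 16*t^2 + 96*t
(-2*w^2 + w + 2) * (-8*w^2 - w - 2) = 16*w^4 - 6*w^3 - 13*w^2 - 4*w - 4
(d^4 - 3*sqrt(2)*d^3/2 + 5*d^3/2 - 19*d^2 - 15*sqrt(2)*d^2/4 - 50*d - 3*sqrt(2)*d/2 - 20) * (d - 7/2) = d^5 - 3*sqrt(2)*d^4/2 - d^4 - 111*d^3/4 + 3*sqrt(2)*d^3/2 + 93*sqrt(2)*d^2/8 + 33*d^2/2 + 21*sqrt(2)*d/4 + 155*d + 70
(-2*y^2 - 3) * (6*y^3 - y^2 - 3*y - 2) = -12*y^5 + 2*y^4 - 12*y^3 + 7*y^2 + 9*y + 6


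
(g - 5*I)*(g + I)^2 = g^3 - 3*I*g^2 + 9*g + 5*I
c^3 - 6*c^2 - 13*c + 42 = (c - 7)*(c - 2)*(c + 3)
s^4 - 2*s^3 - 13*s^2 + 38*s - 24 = (s - 3)*(s - 2)*(s - 1)*(s + 4)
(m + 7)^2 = m^2 + 14*m + 49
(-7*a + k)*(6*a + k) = -42*a^2 - a*k + k^2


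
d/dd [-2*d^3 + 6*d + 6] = 6 - 6*d^2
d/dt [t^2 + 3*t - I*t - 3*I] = 2*t + 3 - I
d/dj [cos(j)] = -sin(j)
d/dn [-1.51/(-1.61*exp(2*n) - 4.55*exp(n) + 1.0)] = (-4.8622*exp(n) - 6.8705)*exp(n)/(1.61*exp(2*n) + 4.55*exp(n) - 1.0)^2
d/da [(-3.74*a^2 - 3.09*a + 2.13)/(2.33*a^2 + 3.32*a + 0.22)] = (-5.21709999999999*a^2 - 11.5714*a - 7.7514)/(5.4289*a^4 + 15.4712*a^3 + 12.0476*a^2 + 1.4608*a + 0.0484)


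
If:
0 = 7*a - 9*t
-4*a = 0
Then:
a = 0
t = 0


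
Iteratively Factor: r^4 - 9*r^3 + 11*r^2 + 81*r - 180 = (r - 4)*(r^3 - 5*r^2 - 9*r + 45) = (r - 4)*(r + 3)*(r^2 - 8*r + 15) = (r - 5)*(r - 4)*(r + 3)*(r - 3)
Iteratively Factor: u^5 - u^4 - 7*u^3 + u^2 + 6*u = (u + 1)*(u^4 - 2*u^3 - 5*u^2 + 6*u) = u*(u + 1)*(u^3 - 2*u^2 - 5*u + 6) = u*(u - 3)*(u + 1)*(u^2 + u - 2) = u*(u - 3)*(u + 1)*(u + 2)*(u - 1)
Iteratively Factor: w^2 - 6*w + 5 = (w - 1)*(w - 5)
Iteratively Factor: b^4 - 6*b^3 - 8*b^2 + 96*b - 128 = (b - 4)*(b^3 - 2*b^2 - 16*b + 32) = (b - 4)*(b + 4)*(b^2 - 6*b + 8) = (b - 4)^2*(b + 4)*(b - 2)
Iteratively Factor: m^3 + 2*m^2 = (m)*(m^2 + 2*m) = m*(m + 2)*(m)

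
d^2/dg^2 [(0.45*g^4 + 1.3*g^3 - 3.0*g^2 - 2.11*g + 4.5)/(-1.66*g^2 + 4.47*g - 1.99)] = (-2.48004*g^6 + 20.03454*g^5 - 62.86761*g^4 + 76.8344919999998*g^3 - 85.8636*g^2 + 127.635576*g - 88.798734)/(4.574296*g^6 - 36.952596*g^5 + 115.955814*g^4 - 177.911811*g^3 + 139.007271*g^2 - 53.104941*g + 7.880599)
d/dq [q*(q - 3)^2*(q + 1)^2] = 5*q^4 - 16*q^3 - 6*q^2 + 24*q + 9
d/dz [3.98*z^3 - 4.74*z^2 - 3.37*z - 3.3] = 11.94*z^2 - 9.48*z - 3.37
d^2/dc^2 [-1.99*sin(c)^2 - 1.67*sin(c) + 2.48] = 1.67*sin(c) - 3.98*cos(2*c)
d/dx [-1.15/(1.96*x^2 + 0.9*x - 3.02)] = (4.508*x + 1.035)/(1.96*x^2 + 0.9*x - 3.02)^2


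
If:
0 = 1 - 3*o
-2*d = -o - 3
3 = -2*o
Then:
No Solution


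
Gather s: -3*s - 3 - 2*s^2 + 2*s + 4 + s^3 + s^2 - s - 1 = s^3 - s^2 - 2*s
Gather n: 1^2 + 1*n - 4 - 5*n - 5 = -4*n - 8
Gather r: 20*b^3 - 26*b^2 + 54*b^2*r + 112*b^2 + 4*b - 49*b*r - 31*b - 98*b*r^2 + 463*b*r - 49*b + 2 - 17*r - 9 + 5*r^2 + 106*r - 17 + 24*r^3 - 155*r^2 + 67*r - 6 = 20*b^3 + 86*b^2 - 76*b + 24*r^3 + r^2*(-98*b - 150) + r*(54*b^2 + 414*b + 156) - 30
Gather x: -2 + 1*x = x - 2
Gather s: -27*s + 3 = 3 - 27*s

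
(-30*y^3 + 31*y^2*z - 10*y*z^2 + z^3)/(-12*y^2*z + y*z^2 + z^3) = (10*y^2 - 7*y*z + z^2)/(z*(4*y + z))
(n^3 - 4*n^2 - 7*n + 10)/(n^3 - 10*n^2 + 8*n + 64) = (n^2 - 6*n + 5)/(n^2 - 12*n + 32)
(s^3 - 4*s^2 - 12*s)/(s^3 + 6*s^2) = (s^2 - 4*s - 12)/(s*(s + 6))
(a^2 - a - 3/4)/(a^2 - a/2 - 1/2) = (a - 3/2)/(a - 1)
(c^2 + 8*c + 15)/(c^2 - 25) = (c + 3)/(c - 5)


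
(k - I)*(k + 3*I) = k^2 + 2*I*k + 3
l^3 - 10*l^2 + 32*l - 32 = (l - 4)^2*(l - 2)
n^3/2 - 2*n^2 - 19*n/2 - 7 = (n/2 + 1)*(n - 7)*(n + 1)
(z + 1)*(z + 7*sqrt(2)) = z^2 + z + 7*sqrt(2)*z + 7*sqrt(2)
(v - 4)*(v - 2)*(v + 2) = v^3 - 4*v^2 - 4*v + 16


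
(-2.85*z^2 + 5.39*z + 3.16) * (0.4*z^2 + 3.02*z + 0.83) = -1.14*z^4 - 6.451*z^3 + 15.1763*z^2 + 14.0169*z + 2.6228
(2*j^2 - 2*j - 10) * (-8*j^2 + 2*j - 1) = -16*j^4 + 20*j^3 + 74*j^2 - 18*j + 10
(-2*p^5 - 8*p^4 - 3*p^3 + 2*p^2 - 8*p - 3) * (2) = -4*p^5 - 16*p^4 - 6*p^3 + 4*p^2 - 16*p - 6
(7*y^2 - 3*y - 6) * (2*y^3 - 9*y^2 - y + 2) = 14*y^5 - 69*y^4 + 8*y^3 + 71*y^2 - 12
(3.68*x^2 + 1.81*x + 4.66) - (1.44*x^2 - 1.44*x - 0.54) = 2.24*x^2 + 3.25*x + 5.2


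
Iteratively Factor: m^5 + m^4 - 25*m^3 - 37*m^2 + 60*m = (m + 4)*(m^4 - 3*m^3 - 13*m^2 + 15*m) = (m - 1)*(m + 4)*(m^3 - 2*m^2 - 15*m) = (m - 5)*(m - 1)*(m + 4)*(m^2 + 3*m) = m*(m - 5)*(m - 1)*(m + 4)*(m + 3)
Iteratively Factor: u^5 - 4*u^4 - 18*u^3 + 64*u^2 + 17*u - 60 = (u + 1)*(u^4 - 5*u^3 - 13*u^2 + 77*u - 60) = (u - 3)*(u + 1)*(u^3 - 2*u^2 - 19*u + 20) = (u - 3)*(u - 1)*(u + 1)*(u^2 - u - 20) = (u - 3)*(u - 1)*(u + 1)*(u + 4)*(u - 5)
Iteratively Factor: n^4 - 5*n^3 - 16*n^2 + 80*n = (n - 4)*(n^3 - n^2 - 20*n) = n*(n - 4)*(n^2 - n - 20) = n*(n - 5)*(n - 4)*(n + 4)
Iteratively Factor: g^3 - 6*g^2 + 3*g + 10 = (g + 1)*(g^2 - 7*g + 10) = (g - 2)*(g + 1)*(g - 5)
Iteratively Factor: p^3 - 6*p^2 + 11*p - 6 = (p - 1)*(p^2 - 5*p + 6) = (p - 3)*(p - 1)*(p - 2)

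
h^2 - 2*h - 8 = (h - 4)*(h + 2)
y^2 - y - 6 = (y - 3)*(y + 2)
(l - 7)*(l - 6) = l^2 - 13*l + 42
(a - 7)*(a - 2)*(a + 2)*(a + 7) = a^4 - 53*a^2 + 196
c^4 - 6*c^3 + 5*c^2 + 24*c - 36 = (c - 3)^2*(c - 2)*(c + 2)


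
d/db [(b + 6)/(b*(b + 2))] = (-b^2 - 12*b - 12)/(b^2*(b^2 + 4*b + 4))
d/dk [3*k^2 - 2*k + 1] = 6*k - 2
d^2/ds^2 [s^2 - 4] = 2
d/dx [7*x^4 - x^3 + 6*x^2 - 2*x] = 28*x^3 - 3*x^2 + 12*x - 2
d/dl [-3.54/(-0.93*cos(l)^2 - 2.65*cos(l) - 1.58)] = (6.5844*cos(l) + 9.381)*sin(l)/(0.93*cos(l)^2 + 2.65*cos(l) + 1.58)^2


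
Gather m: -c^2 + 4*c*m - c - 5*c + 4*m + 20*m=-c^2 - 6*c + m*(4*c + 24)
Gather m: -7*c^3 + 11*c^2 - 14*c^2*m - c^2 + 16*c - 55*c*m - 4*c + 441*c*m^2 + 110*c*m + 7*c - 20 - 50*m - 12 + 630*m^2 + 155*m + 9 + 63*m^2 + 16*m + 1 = -7*c^3 + 10*c^2 + 19*c + m^2*(441*c + 693) + m*(-14*c^2 + 55*c + 121) - 22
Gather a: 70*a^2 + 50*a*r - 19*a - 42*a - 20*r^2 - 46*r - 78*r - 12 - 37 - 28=70*a^2 + a*(50*r - 61) - 20*r^2 - 124*r - 77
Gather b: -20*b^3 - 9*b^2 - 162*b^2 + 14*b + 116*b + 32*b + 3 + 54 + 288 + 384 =-20*b^3 - 171*b^2 + 162*b + 729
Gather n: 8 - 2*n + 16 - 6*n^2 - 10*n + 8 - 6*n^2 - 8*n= -12*n^2 - 20*n + 32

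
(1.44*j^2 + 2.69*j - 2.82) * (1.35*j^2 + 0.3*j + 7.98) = 1.944*j^4 + 4.0635*j^3 + 8.4912*j^2 + 20.6202*j - 22.5036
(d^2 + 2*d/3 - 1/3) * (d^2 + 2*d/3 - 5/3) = d^4 + 4*d^3/3 - 14*d^2/9 - 4*d/3 + 5/9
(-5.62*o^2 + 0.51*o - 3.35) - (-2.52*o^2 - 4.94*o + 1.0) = -3.1*o^2 + 5.45*o - 4.35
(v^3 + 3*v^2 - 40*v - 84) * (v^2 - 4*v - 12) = v^5 - v^4 - 64*v^3 + 40*v^2 + 816*v + 1008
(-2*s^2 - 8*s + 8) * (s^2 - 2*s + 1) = -2*s^4 - 4*s^3 + 22*s^2 - 24*s + 8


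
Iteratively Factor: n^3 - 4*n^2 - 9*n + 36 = (n - 4)*(n^2 - 9) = (n - 4)*(n + 3)*(n - 3)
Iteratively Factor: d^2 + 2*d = (d + 2)*(d)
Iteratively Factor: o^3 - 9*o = (o)*(o^2 - 9) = o*(o + 3)*(o - 3)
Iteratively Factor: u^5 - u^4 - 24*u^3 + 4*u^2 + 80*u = (u - 5)*(u^4 + 4*u^3 - 4*u^2 - 16*u) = (u - 5)*(u + 2)*(u^3 + 2*u^2 - 8*u) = (u - 5)*(u + 2)*(u + 4)*(u^2 - 2*u) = u*(u - 5)*(u + 2)*(u + 4)*(u - 2)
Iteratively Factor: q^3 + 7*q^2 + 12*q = (q)*(q^2 + 7*q + 12) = q*(q + 3)*(q + 4)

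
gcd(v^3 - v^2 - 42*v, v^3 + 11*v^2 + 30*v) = v^2 + 6*v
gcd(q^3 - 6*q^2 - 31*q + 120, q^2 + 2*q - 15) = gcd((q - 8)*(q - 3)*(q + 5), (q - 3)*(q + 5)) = q^2 + 2*q - 15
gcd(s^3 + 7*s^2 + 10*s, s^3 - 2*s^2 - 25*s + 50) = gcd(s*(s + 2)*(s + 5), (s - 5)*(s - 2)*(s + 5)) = s + 5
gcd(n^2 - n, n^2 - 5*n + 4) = n - 1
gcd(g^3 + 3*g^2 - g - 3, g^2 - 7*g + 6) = g - 1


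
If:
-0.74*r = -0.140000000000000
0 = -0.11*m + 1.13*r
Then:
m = 1.94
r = 0.19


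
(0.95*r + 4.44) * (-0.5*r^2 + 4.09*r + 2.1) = -0.475*r^3 + 1.6655*r^2 + 20.1546*r + 9.324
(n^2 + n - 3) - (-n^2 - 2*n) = 2*n^2 + 3*n - 3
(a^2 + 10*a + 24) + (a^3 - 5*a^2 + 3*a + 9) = a^3 - 4*a^2 + 13*a + 33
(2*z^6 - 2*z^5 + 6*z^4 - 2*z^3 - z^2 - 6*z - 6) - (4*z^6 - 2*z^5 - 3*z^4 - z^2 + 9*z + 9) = -2*z^6 + 9*z^4 - 2*z^3 - 15*z - 15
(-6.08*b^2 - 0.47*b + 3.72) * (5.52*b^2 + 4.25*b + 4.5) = -33.5616*b^4 - 28.4344*b^3 - 8.8231*b^2 + 13.695*b + 16.74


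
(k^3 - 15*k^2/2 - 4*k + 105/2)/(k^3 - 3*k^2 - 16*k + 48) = (2*k^2 - 9*k - 35)/(2*(k^2 - 16))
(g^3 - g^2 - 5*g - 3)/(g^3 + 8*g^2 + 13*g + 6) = (g - 3)/(g + 6)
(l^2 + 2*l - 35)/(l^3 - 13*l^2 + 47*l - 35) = (l + 7)/(l^2 - 8*l + 7)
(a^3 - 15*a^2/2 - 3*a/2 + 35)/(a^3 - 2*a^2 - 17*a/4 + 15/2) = 2*(a - 7)/(2*a - 3)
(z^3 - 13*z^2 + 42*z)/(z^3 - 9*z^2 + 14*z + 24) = z*(z - 7)/(z^2 - 3*z - 4)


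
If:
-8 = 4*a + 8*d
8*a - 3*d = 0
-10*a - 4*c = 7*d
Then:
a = -6/19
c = 43/19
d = -16/19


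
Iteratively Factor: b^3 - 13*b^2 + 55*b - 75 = (b - 3)*(b^2 - 10*b + 25) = (b - 5)*(b - 3)*(b - 5)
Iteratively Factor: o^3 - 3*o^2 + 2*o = (o - 1)*(o^2 - 2*o) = o*(o - 1)*(o - 2)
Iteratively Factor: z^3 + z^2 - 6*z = (z - 2)*(z^2 + 3*z) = (z - 2)*(z + 3)*(z)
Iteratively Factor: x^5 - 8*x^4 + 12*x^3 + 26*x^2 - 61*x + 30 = (x + 2)*(x^4 - 10*x^3 + 32*x^2 - 38*x + 15) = (x - 1)*(x + 2)*(x^3 - 9*x^2 + 23*x - 15) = (x - 3)*(x - 1)*(x + 2)*(x^2 - 6*x + 5) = (x - 3)*(x - 1)^2*(x + 2)*(x - 5)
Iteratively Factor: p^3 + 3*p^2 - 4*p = (p + 4)*(p^2 - p) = p*(p + 4)*(p - 1)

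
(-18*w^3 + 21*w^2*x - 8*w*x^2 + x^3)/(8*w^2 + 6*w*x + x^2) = (-18*w^3 + 21*w^2*x - 8*w*x^2 + x^3)/(8*w^2 + 6*w*x + x^2)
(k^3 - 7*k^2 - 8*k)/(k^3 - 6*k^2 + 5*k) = (k^2 - 7*k - 8)/(k^2 - 6*k + 5)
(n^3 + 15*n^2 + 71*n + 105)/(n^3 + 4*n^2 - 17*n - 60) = (n + 7)/(n - 4)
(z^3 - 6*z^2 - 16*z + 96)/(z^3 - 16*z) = (z - 6)/z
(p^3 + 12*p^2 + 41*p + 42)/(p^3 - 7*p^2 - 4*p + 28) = (p^2 + 10*p + 21)/(p^2 - 9*p + 14)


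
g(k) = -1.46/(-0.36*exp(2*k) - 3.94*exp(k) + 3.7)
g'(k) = -1.46*(0.72*exp(2*k) + 3.94*exp(k))/(-0.36*exp(2*k) - 3.94*exp(k) + 3.7)^2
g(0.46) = 0.42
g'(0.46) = -0.99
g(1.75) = 0.05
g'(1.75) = -0.07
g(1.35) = 0.09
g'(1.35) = -0.13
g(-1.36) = -0.55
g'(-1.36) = -0.22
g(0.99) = 0.15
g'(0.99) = -0.26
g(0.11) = 1.27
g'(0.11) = -5.88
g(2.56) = 0.01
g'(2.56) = -0.02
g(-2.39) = -0.44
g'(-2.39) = -0.05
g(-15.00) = -0.39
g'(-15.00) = 0.00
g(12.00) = 0.00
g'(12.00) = 0.00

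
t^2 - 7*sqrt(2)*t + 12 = (t - 6*sqrt(2))*(t - sqrt(2))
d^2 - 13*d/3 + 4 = (d - 3)*(d - 4/3)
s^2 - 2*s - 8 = (s - 4)*(s + 2)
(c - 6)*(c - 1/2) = c^2 - 13*c/2 + 3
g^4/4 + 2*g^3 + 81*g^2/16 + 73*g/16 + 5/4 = (g/4 + 1)*(g + 1/2)*(g + 1)*(g + 5/2)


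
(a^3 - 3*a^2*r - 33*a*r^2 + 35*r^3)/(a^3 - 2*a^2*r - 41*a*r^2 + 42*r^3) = (a + 5*r)/(a + 6*r)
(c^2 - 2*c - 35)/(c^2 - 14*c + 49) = (c + 5)/(c - 7)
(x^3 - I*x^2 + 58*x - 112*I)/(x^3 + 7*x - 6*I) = (x^2 + I*x + 56)/(x^2 + 2*I*x + 3)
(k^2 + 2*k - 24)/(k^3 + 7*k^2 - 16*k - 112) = (k + 6)/(k^2 + 11*k + 28)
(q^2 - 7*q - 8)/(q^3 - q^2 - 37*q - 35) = (q - 8)/(q^2 - 2*q - 35)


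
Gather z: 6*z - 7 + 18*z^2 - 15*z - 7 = 18*z^2 - 9*z - 14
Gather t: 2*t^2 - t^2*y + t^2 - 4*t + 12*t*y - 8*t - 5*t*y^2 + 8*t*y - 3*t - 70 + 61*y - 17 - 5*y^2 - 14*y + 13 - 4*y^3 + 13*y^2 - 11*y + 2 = t^2*(3 - y) + t*(-5*y^2 + 20*y - 15) - 4*y^3 + 8*y^2 + 36*y - 72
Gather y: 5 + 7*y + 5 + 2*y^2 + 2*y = 2*y^2 + 9*y + 10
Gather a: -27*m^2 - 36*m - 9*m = -27*m^2 - 45*m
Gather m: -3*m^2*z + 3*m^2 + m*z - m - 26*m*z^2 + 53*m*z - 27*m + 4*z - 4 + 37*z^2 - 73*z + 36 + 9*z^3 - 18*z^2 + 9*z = m^2*(3 - 3*z) + m*(-26*z^2 + 54*z - 28) + 9*z^3 + 19*z^2 - 60*z + 32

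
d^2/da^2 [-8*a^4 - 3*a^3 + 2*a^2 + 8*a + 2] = -96*a^2 - 18*a + 4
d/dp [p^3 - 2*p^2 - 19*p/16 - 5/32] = 3*p^2 - 4*p - 19/16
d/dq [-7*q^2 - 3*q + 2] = -14*q - 3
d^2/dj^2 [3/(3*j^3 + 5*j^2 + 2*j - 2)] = 6*(-(9*j + 5)*(3*j^3 + 5*j^2 + 2*j - 2) + (9*j^2 + 10*j + 2)^2)/(3*j^3 + 5*j^2 + 2*j - 2)^3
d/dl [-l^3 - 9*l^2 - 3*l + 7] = -3*l^2 - 18*l - 3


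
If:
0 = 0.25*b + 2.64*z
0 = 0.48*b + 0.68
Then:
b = -1.42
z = 0.13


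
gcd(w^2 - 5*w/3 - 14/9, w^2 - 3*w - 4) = 1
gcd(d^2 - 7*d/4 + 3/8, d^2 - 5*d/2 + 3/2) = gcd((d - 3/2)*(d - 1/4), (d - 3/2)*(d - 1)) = d - 3/2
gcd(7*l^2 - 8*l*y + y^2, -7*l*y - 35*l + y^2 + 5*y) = -7*l + y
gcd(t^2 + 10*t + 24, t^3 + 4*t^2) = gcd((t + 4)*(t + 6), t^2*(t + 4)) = t + 4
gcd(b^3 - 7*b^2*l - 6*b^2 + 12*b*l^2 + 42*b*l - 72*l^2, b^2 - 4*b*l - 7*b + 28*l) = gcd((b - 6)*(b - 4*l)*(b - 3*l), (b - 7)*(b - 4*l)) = b - 4*l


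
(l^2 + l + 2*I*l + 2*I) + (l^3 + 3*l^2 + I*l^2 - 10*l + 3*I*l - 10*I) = l^3 + 4*l^2 + I*l^2 - 9*l + 5*I*l - 8*I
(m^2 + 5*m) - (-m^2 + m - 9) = 2*m^2 + 4*m + 9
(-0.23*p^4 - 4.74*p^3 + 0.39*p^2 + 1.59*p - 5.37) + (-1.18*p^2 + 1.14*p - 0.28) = -0.23*p^4 - 4.74*p^3 - 0.79*p^2 + 2.73*p - 5.65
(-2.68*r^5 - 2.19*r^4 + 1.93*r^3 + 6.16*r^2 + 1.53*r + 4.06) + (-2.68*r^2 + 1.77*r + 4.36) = -2.68*r^5 - 2.19*r^4 + 1.93*r^3 + 3.48*r^2 + 3.3*r + 8.42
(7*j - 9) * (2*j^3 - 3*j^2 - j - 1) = 14*j^4 - 39*j^3 + 20*j^2 + 2*j + 9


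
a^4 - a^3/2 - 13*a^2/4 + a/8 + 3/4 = (a - 2)*(a - 1/2)*(a + 1/2)*(a + 3/2)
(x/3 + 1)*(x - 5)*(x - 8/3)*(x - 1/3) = x^4/3 - 5*x^3/3 - 73*x^2/27 + 389*x/27 - 40/9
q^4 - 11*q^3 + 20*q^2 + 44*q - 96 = (q - 8)*(q - 3)*(q - 2)*(q + 2)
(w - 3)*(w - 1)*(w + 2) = w^3 - 2*w^2 - 5*w + 6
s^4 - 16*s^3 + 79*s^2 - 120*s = s*(s - 8)*(s - 5)*(s - 3)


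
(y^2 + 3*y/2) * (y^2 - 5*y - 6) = y^4 - 7*y^3/2 - 27*y^2/2 - 9*y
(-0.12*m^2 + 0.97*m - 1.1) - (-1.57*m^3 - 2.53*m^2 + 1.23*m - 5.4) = 1.57*m^3 + 2.41*m^2 - 0.26*m + 4.3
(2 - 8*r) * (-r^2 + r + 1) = 8*r^3 - 10*r^2 - 6*r + 2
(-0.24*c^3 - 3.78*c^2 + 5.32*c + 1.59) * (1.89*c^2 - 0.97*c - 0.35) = -0.4536*c^5 - 6.9114*c^4 + 13.8054*c^3 - 0.8323*c^2 - 3.4043*c - 0.5565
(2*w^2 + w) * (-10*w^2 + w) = -20*w^4 - 8*w^3 + w^2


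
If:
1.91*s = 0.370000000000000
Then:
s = 0.19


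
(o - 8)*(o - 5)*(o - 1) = o^3 - 14*o^2 + 53*o - 40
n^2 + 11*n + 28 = (n + 4)*(n + 7)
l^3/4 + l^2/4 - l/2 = l*(l/4 + 1/2)*(l - 1)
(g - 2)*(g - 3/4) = g^2 - 11*g/4 + 3/2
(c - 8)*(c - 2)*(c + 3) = c^3 - 7*c^2 - 14*c + 48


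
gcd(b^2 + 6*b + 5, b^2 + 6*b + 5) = b^2 + 6*b + 5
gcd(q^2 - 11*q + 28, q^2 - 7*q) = q - 7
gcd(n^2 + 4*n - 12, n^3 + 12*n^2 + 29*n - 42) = n + 6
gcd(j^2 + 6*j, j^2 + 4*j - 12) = j + 6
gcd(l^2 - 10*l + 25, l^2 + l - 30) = l - 5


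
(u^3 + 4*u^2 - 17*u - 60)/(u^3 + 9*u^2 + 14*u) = (u^3 + 4*u^2 - 17*u - 60)/(u*(u^2 + 9*u + 14))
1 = 1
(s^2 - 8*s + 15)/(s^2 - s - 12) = (-s^2 + 8*s - 15)/(-s^2 + s + 12)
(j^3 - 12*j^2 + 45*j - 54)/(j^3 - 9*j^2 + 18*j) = (j - 3)/j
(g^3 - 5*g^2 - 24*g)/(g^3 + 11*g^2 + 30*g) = (g^2 - 5*g - 24)/(g^2 + 11*g + 30)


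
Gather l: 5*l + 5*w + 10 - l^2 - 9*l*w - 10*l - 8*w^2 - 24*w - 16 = -l^2 + l*(-9*w - 5) - 8*w^2 - 19*w - 6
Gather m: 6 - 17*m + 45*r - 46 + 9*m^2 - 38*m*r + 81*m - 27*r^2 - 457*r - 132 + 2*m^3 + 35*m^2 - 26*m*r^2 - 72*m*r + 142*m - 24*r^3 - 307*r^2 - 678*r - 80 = 2*m^3 + 44*m^2 + m*(-26*r^2 - 110*r + 206) - 24*r^3 - 334*r^2 - 1090*r - 252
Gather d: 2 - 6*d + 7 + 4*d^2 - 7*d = 4*d^2 - 13*d + 9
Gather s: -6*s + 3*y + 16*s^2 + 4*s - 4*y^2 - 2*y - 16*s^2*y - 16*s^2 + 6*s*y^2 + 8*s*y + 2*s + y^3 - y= -16*s^2*y + s*(6*y^2 + 8*y) + y^3 - 4*y^2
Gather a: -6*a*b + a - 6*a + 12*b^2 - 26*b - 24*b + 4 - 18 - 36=a*(-6*b - 5) + 12*b^2 - 50*b - 50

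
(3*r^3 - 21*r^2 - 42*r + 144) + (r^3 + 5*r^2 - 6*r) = 4*r^3 - 16*r^2 - 48*r + 144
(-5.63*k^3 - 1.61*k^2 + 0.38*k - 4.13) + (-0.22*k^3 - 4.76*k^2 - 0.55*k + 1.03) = -5.85*k^3 - 6.37*k^2 - 0.17*k - 3.1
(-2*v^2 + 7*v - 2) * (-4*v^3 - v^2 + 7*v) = 8*v^5 - 26*v^4 - 13*v^3 + 51*v^2 - 14*v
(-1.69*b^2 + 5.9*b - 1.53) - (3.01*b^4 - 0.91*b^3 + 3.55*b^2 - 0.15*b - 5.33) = -3.01*b^4 + 0.91*b^3 - 5.24*b^2 + 6.05*b + 3.8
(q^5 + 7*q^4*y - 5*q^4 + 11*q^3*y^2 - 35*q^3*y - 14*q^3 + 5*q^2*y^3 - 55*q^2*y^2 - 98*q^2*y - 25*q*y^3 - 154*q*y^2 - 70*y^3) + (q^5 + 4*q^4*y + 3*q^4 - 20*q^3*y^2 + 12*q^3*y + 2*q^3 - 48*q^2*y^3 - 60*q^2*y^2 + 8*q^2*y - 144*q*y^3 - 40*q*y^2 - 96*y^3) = 2*q^5 + 11*q^4*y - 2*q^4 - 9*q^3*y^2 - 23*q^3*y - 12*q^3 - 43*q^2*y^3 - 115*q^2*y^2 - 90*q^2*y - 169*q*y^3 - 194*q*y^2 - 166*y^3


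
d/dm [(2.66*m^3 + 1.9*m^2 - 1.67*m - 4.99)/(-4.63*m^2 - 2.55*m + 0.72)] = (-12.3158*m^4 - 13.566*m^3 - 6.8315*m^2 - 43.4714*m - 13.9269)/(21.4369*m^4 + 23.613*m^3 - 0.1647*m^2 - 3.672*m + 0.5184)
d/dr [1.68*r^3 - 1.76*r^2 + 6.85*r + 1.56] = 5.04*r^2 - 3.52*r + 6.85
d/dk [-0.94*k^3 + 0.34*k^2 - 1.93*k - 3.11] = -2.82*k^2 + 0.68*k - 1.93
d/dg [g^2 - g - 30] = 2*g - 1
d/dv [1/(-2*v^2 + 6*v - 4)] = (v - 3/2)/(v^2 - 3*v + 2)^2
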